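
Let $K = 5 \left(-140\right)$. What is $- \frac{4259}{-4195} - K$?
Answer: $\frac{2940759}{4195} \approx 701.02$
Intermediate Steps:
$K = -700$
$- \frac{4259}{-4195} - K = - \frac{4259}{-4195} - -700 = \left(-4259\right) \left(- \frac{1}{4195}\right) + 700 = \frac{4259}{4195} + 700 = \frac{2940759}{4195}$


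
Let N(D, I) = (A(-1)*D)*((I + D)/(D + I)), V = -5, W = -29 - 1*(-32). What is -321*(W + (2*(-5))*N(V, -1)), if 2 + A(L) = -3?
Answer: 79287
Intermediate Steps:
A(L) = -5 (A(L) = -2 - 3 = -5)
W = 3 (W = -29 + 32 = 3)
N(D, I) = -5*D (N(D, I) = (-5*D)*((I + D)/(D + I)) = (-5*D)*((D + I)/(D + I)) = -5*D*1 = -5*D)
-321*(W + (2*(-5))*N(V, -1)) = -321*(3 + (2*(-5))*(-5*(-5))) = -321*(3 - 10*25) = -321*(3 - 250) = -321*(-247) = 79287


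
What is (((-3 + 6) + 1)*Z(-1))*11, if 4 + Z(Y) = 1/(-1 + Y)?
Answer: -198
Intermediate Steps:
Z(Y) = -4 + 1/(-1 + Y)
(((-3 + 6) + 1)*Z(-1))*11 = (((-3 + 6) + 1)*((5 - 4*(-1))/(-1 - 1)))*11 = ((3 + 1)*((5 + 4)/(-2)))*11 = (4*(-1/2*9))*11 = (4*(-9/2))*11 = -18*11 = -198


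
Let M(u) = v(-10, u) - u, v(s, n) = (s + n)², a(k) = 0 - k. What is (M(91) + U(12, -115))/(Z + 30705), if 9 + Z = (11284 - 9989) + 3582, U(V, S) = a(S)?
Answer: 6585/35573 ≈ 0.18511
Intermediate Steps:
a(k) = -k
U(V, S) = -S
v(s, n) = (n + s)²
Z = 4868 (Z = -9 + ((11284 - 9989) + 3582) = -9 + (1295 + 3582) = -9 + 4877 = 4868)
M(u) = (-10 + u)² - u (M(u) = (u - 10)² - u = (-10 + u)² - u)
(M(91) + U(12, -115))/(Z + 30705) = (((-10 + 91)² - 1*91) - 1*(-115))/(4868 + 30705) = ((81² - 91) + 115)/35573 = ((6561 - 91) + 115)*(1/35573) = (6470 + 115)*(1/35573) = 6585*(1/35573) = 6585/35573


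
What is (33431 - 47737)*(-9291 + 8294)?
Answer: 14263082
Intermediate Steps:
(33431 - 47737)*(-9291 + 8294) = -14306*(-997) = 14263082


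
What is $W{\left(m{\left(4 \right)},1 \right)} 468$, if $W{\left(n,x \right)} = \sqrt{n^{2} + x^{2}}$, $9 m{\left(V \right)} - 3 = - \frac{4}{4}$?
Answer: $52 \sqrt{85} \approx 479.42$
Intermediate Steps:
$m{\left(V \right)} = \frac{2}{9}$ ($m{\left(V \right)} = \frac{1}{3} + \frac{\left(-4\right) \frac{1}{4}}{9} = \frac{1}{3} + \frac{1}{9} \left(-1\right) = \frac{1}{3} - \frac{1}{9} = \frac{2}{9}$)
$W{\left(m{\left(4 \right)},1 \right)} 468 = \sqrt{\left(\frac{2}{9}\right)^{2} + 1^{2}} \cdot 468 = \sqrt{\frac{4}{81} + 1} \cdot 468 = \sqrt{\frac{85}{81}} \cdot 468 = \frac{\sqrt{85}}{9} \cdot 468 = 52 \sqrt{85}$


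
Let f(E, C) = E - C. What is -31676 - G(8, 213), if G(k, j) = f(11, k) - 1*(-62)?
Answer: -31741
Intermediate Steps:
G(k, j) = 73 - k (G(k, j) = (11 - k) - 1*(-62) = (11 - k) + 62 = 73 - k)
-31676 - G(8, 213) = -31676 - (73 - 1*8) = -31676 - (73 - 8) = -31676 - 1*65 = -31676 - 65 = -31741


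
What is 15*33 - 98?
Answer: 397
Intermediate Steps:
15*33 - 98 = 495 - 98 = 397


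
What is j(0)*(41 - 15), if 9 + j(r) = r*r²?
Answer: -234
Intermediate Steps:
j(r) = -9 + r³ (j(r) = -9 + r*r² = -9 + r³)
j(0)*(41 - 15) = (-9 + 0³)*(41 - 15) = (-9 + 0)*26 = -9*26 = -234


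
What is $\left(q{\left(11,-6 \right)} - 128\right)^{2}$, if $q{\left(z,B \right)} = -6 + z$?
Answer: $15129$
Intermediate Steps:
$\left(q{\left(11,-6 \right)} - 128\right)^{2} = \left(\left(-6 + 11\right) - 128\right)^{2} = \left(5 - 128\right)^{2} = \left(-123\right)^{2} = 15129$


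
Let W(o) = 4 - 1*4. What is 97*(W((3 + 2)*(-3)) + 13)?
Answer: 1261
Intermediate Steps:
W(o) = 0 (W(o) = 4 - 4 = 0)
97*(W((3 + 2)*(-3)) + 13) = 97*(0 + 13) = 97*13 = 1261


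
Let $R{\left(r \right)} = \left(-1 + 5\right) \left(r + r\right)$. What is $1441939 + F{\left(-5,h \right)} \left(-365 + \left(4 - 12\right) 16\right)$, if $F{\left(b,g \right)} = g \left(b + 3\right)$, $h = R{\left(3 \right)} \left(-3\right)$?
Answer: $1370947$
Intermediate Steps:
$R{\left(r \right)} = 8 r$ ($R{\left(r \right)} = 4 \cdot 2 r = 8 r$)
$h = -72$ ($h = 8 \cdot 3 \left(-3\right) = 24 \left(-3\right) = -72$)
$F{\left(b,g \right)} = g \left(3 + b\right)$
$1441939 + F{\left(-5,h \right)} \left(-365 + \left(4 - 12\right) 16\right) = 1441939 + - 72 \left(3 - 5\right) \left(-365 + \left(4 - 12\right) 16\right) = 1441939 + \left(-72\right) \left(-2\right) \left(-365 - 128\right) = 1441939 + 144 \left(-365 - 128\right) = 1441939 + 144 \left(-493\right) = 1441939 - 70992 = 1370947$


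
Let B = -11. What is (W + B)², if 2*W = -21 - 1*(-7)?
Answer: 324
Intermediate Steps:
W = -7 (W = (-21 - 1*(-7))/2 = (-21 + 7)/2 = (½)*(-14) = -7)
(W + B)² = (-7 - 11)² = (-18)² = 324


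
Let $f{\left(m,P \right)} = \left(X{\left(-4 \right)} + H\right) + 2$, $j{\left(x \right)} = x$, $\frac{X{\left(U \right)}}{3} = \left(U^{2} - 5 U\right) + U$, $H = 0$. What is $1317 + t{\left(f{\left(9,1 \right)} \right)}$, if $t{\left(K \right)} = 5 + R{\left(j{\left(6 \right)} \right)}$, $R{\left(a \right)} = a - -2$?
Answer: $1330$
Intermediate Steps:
$X{\left(U \right)} = - 12 U + 3 U^{2}$ ($X{\left(U \right)} = 3 \left(\left(U^{2} - 5 U\right) + U\right) = 3 \left(U^{2} - 4 U\right) = - 12 U + 3 U^{2}$)
$f{\left(m,P \right)} = 98$ ($f{\left(m,P \right)} = \left(3 \left(-4\right) \left(-4 - 4\right) + 0\right) + 2 = \left(3 \left(-4\right) \left(-8\right) + 0\right) + 2 = \left(96 + 0\right) + 2 = 96 + 2 = 98$)
$R{\left(a \right)} = 2 + a$ ($R{\left(a \right)} = a + 2 = 2 + a$)
$t{\left(K \right)} = 13$ ($t{\left(K \right)} = 5 + \left(2 + 6\right) = 5 + 8 = 13$)
$1317 + t{\left(f{\left(9,1 \right)} \right)} = 1317 + 13 = 1330$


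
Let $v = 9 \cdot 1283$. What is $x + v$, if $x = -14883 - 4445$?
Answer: $-7781$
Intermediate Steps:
$x = -19328$ ($x = -14883 - 4445 = -19328$)
$v = 11547$
$x + v = -19328 + 11547 = -7781$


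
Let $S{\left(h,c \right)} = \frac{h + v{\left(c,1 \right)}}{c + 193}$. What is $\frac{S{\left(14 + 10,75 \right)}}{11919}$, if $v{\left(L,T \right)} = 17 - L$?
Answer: $- \frac{17}{1597146} \approx -1.0644 \cdot 10^{-5}$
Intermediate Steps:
$S{\left(h,c \right)} = \frac{17 + h - c}{193 + c}$ ($S{\left(h,c \right)} = \frac{h - \left(-17 + c\right)}{c + 193} = \frac{17 + h - c}{193 + c}$)
$\frac{S{\left(14 + 10,75 \right)}}{11919} = \frac{\frac{1}{193 + 75} \left(17 + \left(14 + 10\right) - 75\right)}{11919} = \frac{17 + 24 - 75}{268} \cdot \frac{1}{11919} = \frac{1}{268} \left(-34\right) \frac{1}{11919} = \left(- \frac{17}{134}\right) \frac{1}{11919} = - \frac{17}{1597146}$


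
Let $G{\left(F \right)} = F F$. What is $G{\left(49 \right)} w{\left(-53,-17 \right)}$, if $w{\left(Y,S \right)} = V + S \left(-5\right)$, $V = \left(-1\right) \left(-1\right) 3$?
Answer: $211288$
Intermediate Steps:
$V = 3$ ($V = 1 \cdot 3 = 3$)
$w{\left(Y,S \right)} = 3 - 5 S$ ($w{\left(Y,S \right)} = 3 + S \left(-5\right) = 3 - 5 S$)
$G{\left(F \right)} = F^{2}$
$G{\left(49 \right)} w{\left(-53,-17 \right)} = 49^{2} \left(3 - -85\right) = 2401 \left(3 + 85\right) = 2401 \cdot 88 = 211288$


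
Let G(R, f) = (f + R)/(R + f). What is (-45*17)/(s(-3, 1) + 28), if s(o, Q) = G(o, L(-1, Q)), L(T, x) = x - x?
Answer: -765/29 ≈ -26.379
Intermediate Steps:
L(T, x) = 0
G(R, f) = 1 (G(R, f) = (R + f)/(R + f) = 1)
s(o, Q) = 1
(-45*17)/(s(-3, 1) + 28) = (-45*17)/(1 + 28) = -765/29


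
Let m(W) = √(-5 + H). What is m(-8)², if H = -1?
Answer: -6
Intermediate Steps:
m(W) = I*√6 (m(W) = √(-5 - 1) = √(-6) = I*√6)
m(-8)² = (I*√6)² = -6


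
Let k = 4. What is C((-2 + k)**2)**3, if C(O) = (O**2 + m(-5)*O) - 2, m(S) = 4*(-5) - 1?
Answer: -343000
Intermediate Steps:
m(S) = -21 (m(S) = -20 - 1 = -21)
C(O) = -2 + O**2 - 21*O (C(O) = (O**2 - 21*O) - 2 = -2 + O**2 - 21*O)
C((-2 + k)**2)**3 = (-2 + ((-2 + 4)**2)**2 - 21*(-2 + 4)**2)**3 = (-2 + (2**2)**2 - 21*2**2)**3 = (-2 + 4**2 - 21*4)**3 = (-2 + 16 - 84)**3 = (-70)**3 = -343000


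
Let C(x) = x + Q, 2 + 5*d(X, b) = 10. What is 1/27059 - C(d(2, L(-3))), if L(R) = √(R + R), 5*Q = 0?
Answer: -216467/135295 ≈ -1.6000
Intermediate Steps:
Q = 0 (Q = (⅕)*0 = 0)
L(R) = √2*√R (L(R) = √(2*R) = √2*√R)
d(X, b) = 8/5 (d(X, b) = -⅖ + (⅕)*10 = -⅖ + 2 = 8/5)
C(x) = x (C(x) = x + 0 = x)
1/27059 - C(d(2, L(-3))) = 1/27059 - 1*8/5 = 1/27059 - 8/5 = -216467/135295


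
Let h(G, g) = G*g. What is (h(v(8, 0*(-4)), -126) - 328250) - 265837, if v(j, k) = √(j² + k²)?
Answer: -595095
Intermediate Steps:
(h(v(8, 0*(-4)), -126) - 328250) - 265837 = (√(8² + (0*(-4))²)*(-126) - 328250) - 265837 = (√(64 + 0²)*(-126) - 328250) - 265837 = (√(64 + 0)*(-126) - 328250) - 265837 = (√64*(-126) - 328250) - 265837 = (8*(-126) - 328250) - 265837 = (-1008 - 328250) - 265837 = -329258 - 265837 = -595095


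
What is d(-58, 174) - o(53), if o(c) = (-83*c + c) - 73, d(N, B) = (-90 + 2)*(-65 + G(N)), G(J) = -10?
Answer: 11019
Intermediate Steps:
d(N, B) = 6600 (d(N, B) = (-90 + 2)*(-65 - 10) = -88*(-75) = 6600)
o(c) = -73 - 82*c (o(c) = -82*c - 73 = -73 - 82*c)
d(-58, 174) - o(53) = 6600 - (-73 - 82*53) = 6600 - (-73 - 4346) = 6600 - 1*(-4419) = 6600 + 4419 = 11019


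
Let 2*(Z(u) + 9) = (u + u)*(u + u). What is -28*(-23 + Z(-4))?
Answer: 0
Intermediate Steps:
Z(u) = -9 + 2*u**2 (Z(u) = -9 + ((u + u)*(u + u))/2 = -9 + ((2*u)*(2*u))/2 = -9 + (4*u**2)/2 = -9 + 2*u**2)
-28*(-23 + Z(-4)) = -28*(-23 + (-9 + 2*(-4)**2)) = -28*(-23 + (-9 + 2*16)) = -28*(-23 + (-9 + 32)) = -28*(-23 + 23) = -28*0 = 0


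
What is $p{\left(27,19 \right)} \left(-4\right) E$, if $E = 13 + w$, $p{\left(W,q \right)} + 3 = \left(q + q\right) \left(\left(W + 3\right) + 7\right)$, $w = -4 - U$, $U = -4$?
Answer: $-72956$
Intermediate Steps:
$w = 0$ ($w = -4 - -4 = -4 + 4 = 0$)
$p{\left(W,q \right)} = -3 + 2 q \left(10 + W\right)$ ($p{\left(W,q \right)} = -3 + \left(q + q\right) \left(\left(W + 3\right) + 7\right) = -3 + 2 q \left(\left(3 + W\right) + 7\right) = -3 + 2 q \left(10 + W\right)$)
$E = 13$ ($E = 13 + 0 = 13$)
$p{\left(27,19 \right)} \left(-4\right) E = \left(-3 + 20 \cdot 19 + 2 \cdot 27 \cdot 19\right) \left(-4\right) 13 = \left(-3 + 380 + 1026\right) \left(-4\right) 13 = 1403 \left(-4\right) 13 = \left(-5612\right) 13 = -72956$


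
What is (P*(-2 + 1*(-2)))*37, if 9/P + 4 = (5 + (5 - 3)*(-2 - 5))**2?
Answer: -1332/77 ≈ -17.299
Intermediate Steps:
P = 9/77 (P = 9/(-4 + (5 + (5 - 3)*(-2 - 5))**2) = 9/(-4 + (5 + 2*(-7))**2) = 9/(-4 + (5 - 14)**2) = 9/(-4 + (-9)**2) = 9/(-4 + 81) = 9/77 ≈ 0.11688)
(P*(-2 + 1*(-2)))*37 = (9*(-2 + 1*(-2))/77)*37 = (9*(-2 - 2)/77)*37 = ((9/77)*(-4))*37 = -36/77*37 = -1332/77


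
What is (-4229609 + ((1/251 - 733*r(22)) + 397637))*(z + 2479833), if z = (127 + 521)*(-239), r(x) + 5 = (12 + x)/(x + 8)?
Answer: -11172757834878837/1255 ≈ -8.9026e+12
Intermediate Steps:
r(x) = -5 + (12 + x)/(8 + x) (r(x) = -5 + (12 + x)/(x + 8) = -5 + (12 + x)/(8 + x))
z = -154872 (z = 648*(-239) = -154872)
(-4229609 + ((1/251 - 733*r(22)) + 397637))*(z + 2479833) = (-4229609 + ((1/251 - 2932*(-7 - 1*22)/(8 + 22)) + 397637))*(-154872 + 2479833) = (-4229609 + ((1/251 - 2932*(-7 - 22)/30) + 397637))*2324961 = (-4229609 + ((1/251 - 2932*(-29)/30) + 397637))*2324961 = (-4229609 + ((1/251 - 733*(-58/15)) + 397637))*2324961 = (-4229609 + ((1/251 + 42514/15) + 397637))*2324961 = (-4229609 + (10671029/3765 + 397637))*2324961 = (-4229609 + 1507774334/3765)*2324961 = -14416703551/3765*2324961 = -11172757834878837/1255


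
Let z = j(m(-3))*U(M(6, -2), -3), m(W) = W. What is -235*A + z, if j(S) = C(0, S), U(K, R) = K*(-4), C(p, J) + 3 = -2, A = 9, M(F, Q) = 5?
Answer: -2015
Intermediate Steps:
C(p, J) = -5 (C(p, J) = -3 - 2 = -5)
U(K, R) = -4*K
j(S) = -5
z = 100 (z = -(-20)*5 = -5*(-20) = 100)
-235*A + z = -235*9 + 100 = -2115 + 100 = -2015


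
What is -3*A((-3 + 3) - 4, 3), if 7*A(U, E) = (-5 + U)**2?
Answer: -243/7 ≈ -34.714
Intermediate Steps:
A(U, E) = (-5 + U)**2/7
-3*A((-3 + 3) - 4, 3) = -3*(-5 + ((-3 + 3) - 4))**2/7 = -3*(-5 + (0 - 4))**2/7 = -3*(-5 - 4)**2/7 = -3*(-9)**2/7 = -3*81/7 = -243/7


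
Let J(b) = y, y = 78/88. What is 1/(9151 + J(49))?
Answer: 44/402683 ≈ 0.00010927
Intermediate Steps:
y = 39/44 (y = 78*(1/88) = 39/44 ≈ 0.88636)
J(b) = 39/44
1/(9151 + J(49)) = 1/(9151 + 39/44) = 1/(402683/44) = 44/402683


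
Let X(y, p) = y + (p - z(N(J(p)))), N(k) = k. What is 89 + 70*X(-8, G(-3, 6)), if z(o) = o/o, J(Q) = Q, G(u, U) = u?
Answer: -751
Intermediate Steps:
z(o) = 1
X(y, p) = -1 + p + y (X(y, p) = y + (p - 1*1) = y + (p - 1) = y + (-1 + p) = -1 + p + y)
89 + 70*X(-8, G(-3, 6)) = 89 + 70*(-1 - 3 - 8) = 89 + 70*(-12) = 89 - 840 = -751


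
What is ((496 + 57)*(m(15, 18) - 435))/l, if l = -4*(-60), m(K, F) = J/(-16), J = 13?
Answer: -3856069/3840 ≈ -1004.2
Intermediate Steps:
m(K, F) = -13/16 (m(K, F) = 13/(-16) = 13*(-1/16) = -13/16)
l = 240
((496 + 57)*(m(15, 18) - 435))/l = ((496 + 57)*(-13/16 - 435))/240 = (553*(-6973/16))*(1/240) = -3856069/16*1/240 = -3856069/3840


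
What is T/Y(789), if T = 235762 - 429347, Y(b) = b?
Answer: -193585/789 ≈ -245.35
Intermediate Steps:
T = -193585
T/Y(789) = -193585/789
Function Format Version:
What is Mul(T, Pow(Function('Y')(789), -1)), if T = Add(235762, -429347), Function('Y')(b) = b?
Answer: Rational(-193585, 789) ≈ -245.35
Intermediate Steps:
T = -193585
Mul(T, Pow(Function('Y')(789), -1)) = Mul(-193585, Pow(789, -1)) = Mul(-193585, Rational(1, 789)) = Rational(-193585, 789)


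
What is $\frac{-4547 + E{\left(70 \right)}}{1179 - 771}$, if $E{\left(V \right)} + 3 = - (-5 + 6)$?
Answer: $- \frac{1517}{136} \approx -11.154$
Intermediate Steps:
$E{\left(V \right)} = -4$ ($E{\left(V \right)} = -3 - \left(-5 + 6\right) = -3 - 1 = -4$)
$\frac{-4547 + E{\left(70 \right)}}{1179 - 771} = \frac{-4547 - 4}{1179 - 771} = - \frac{4551}{408} = \left(-4551\right) \frac{1}{408} = - \frac{1517}{136}$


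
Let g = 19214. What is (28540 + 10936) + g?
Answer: 58690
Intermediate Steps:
(28540 + 10936) + g = (28540 + 10936) + 19214 = 39476 + 19214 = 58690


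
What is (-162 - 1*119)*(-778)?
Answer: 218618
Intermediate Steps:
(-162 - 1*119)*(-778) = (-162 - 119)*(-778) = -281*(-778) = 218618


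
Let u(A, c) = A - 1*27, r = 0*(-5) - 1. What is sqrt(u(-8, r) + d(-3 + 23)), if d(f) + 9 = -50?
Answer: I*sqrt(94) ≈ 9.6954*I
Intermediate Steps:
d(f) = -59 (d(f) = -9 - 50 = -59)
r = -1 (r = 0 - 1 = -1)
u(A, c) = -27 + A (u(A, c) = A - 27 = -27 + A)
sqrt(u(-8, r) + d(-3 + 23)) = sqrt((-27 - 8) - 59) = sqrt(-35 - 59) = sqrt(-94) = I*sqrt(94)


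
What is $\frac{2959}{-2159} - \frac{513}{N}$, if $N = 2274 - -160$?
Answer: $- \frac{8309773}{5255006} \approx -1.5813$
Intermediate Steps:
$N = 2434$ ($N = 2274 + 160 = 2434$)
$\frac{2959}{-2159} - \frac{513}{N} = \frac{2959}{-2159} - \frac{513}{2434} = 2959 \left(- \frac{1}{2159}\right) - \frac{513}{2434} = - \frac{2959}{2159} - \frac{513}{2434} = - \frac{8309773}{5255006}$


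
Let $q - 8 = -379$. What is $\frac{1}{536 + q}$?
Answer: $\frac{1}{165} \approx 0.0060606$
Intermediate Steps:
$q = -371$ ($q = 8 - 379 = -371$)
$\frac{1}{536 + q} = \frac{1}{536 - 371} = \frac{1}{165}$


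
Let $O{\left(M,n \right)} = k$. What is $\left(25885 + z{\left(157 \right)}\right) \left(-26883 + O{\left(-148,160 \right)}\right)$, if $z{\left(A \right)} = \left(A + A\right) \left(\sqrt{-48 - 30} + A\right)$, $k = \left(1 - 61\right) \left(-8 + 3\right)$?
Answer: $-1998589689 - 8347062 i \sqrt{78} \approx -1.9986 \cdot 10^{9} - 7.3719 \cdot 10^{7} i$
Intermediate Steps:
$k = 300$ ($k = \left(-60\right) \left(-5\right) = 300$)
$O{\left(M,n \right)} = 300$
$z{\left(A \right)} = 2 A \left(A + i \sqrt{78}\right)$ ($z{\left(A \right)} = 2 A \left(\sqrt{-78} + A\right) = 2 A \left(i \sqrt{78} + A\right) = 2 A \left(A + i \sqrt{78}\right)$)
$\left(25885 + z{\left(157 \right)}\right) \left(-26883 + O{\left(-148,160 \right)}\right) = \left(25885 + 2 \cdot 157 \left(157 + i \sqrt{78}\right)\right) \left(-26883 + 300\right) = \left(25885 + \left(49298 + 314 i \sqrt{78}\right)\right) \left(-26583\right) = \left(75183 + 314 i \sqrt{78}\right) \left(-26583\right) = -1998589689 - 8347062 i \sqrt{78}$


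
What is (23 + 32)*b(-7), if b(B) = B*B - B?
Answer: 3080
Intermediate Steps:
b(B) = B² - B
(23 + 32)*b(-7) = (23 + 32)*(-7*(-1 - 7)) = 55*(-7*(-8)) = 55*56 = 3080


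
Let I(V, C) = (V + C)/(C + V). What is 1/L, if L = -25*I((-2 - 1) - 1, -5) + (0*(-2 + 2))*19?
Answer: -1/25 ≈ -0.040000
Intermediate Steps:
I(V, C) = 1 (I(V, C) = (C + V)/(C + V) = 1)
L = -25 (L = -25*1 + (0*(-2 + 2))*19 = -25 + (0*0)*19 = -25 + 0*19 = -25 + 0 = -25)
1/L = 1/(-25) = -1/25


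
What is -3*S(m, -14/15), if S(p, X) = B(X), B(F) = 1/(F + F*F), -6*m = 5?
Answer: 675/14 ≈ 48.214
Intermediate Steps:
m = -5/6 (m = -1/6*5 = -5/6 ≈ -0.83333)
B(F) = 1/(F + F**2)
S(p, X) = 1/(X*(1 + X))
-3*S(m, -14/15) = -3/(((-14/15))*(1 - 14/15)) = -3/(((-14*1/15))*(1 - 14*1/15)) = -3/((-14/15)*(1 - 14/15)) = -(-45)/(14*1/15) = -(-45)*15/14 = -3*(-225/14) = 675/14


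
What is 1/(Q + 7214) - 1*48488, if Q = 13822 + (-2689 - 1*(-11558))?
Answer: -1450033639/29905 ≈ -48488.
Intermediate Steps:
Q = 22691 (Q = 13822 + (-2689 + 11558) = 13822 + 8869 = 22691)
1/(Q + 7214) - 1*48488 = 1/(22691 + 7214) - 1*48488 = 1/29905 - 48488 = -1450033639/29905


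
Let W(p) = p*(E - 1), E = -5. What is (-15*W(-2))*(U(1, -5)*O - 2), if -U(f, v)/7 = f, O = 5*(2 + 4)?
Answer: 38160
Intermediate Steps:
O = 30 (O = 5*6 = 30)
U(f, v) = -7*f
W(p) = -6*p (W(p) = p*(-5 - 1) = p*(-6) = -6*p)
(-15*W(-2))*(U(1, -5)*O - 2) = (-(-90)*(-2))*(-7*1*30 - 2) = (-15*12)*(-7*30 - 2) = -180*(-210 - 2) = -180*(-212) = 38160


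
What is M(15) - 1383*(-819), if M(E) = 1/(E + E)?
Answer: 33980311/30 ≈ 1.1327e+6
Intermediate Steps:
M(E) = 1/(2*E)
M(15) - 1383*(-819) = (1/2)/15 - 1383*(-819) = (1/2)*(1/15) + 1132677 = 1/30 + 1132677 = 33980311/30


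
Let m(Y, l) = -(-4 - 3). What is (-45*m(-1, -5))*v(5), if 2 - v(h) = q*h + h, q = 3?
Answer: 5670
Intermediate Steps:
m(Y, l) = 7 (m(Y, l) = -1*(-7) = 7)
v(h) = 2 - 4*h (v(h) = 2 - (3*h + h) = 2 - 4*h)
(-45*m(-1, -5))*v(5) = (-45*7)*(2 - 4*5) = -315*(2 - 20) = -315*(-18) = 5670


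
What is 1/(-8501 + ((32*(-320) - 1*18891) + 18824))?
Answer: -1/18808 ≈ -5.3169e-5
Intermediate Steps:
1/(-8501 + ((32*(-320) - 1*18891) + 18824)) = 1/(-8501 + ((-10240 - 18891) + 18824)) = 1/(-8501 + (-29131 + 18824)) = 1/(-8501 - 10307) = 1/(-18808) = -1/18808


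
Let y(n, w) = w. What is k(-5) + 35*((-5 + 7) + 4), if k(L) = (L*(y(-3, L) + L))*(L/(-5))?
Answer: 260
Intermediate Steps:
k(L) = -2*L³/5 (k(L) = (L*(L + L))*(L/(-5)) = (L*(2*L))*(L*(-⅕)) = (2*L²)*(-L/5) = -2*L³/5)
k(-5) + 35*((-5 + 7) + 4) = -⅖*(-5)³ + 35*((-5 + 7) + 4) = -⅖*(-125) + 35*(2 + 4) = 50 + 35*6 = 50 + 210 = 260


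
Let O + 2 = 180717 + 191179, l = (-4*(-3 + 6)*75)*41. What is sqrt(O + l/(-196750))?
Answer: 2*sqrt(1439623319045)/3935 ≈ 609.83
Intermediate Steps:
l = -36900 (l = (-4*3*75)*41 = -12*75*41 = -900*41 = -36900)
O = 371894 (O = -2 + (180717 + 191179) = -2 + 371896 = 371894)
sqrt(O + l/(-196750)) = sqrt(371894 - 36900/(-196750)) = sqrt(371894 - 36900*(-1/196750)) = sqrt(371894 + 738/3935) = sqrt(1463403628/3935) = 2*sqrt(1439623319045)/3935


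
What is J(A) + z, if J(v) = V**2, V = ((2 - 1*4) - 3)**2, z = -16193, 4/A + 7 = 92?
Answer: -15568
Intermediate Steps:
A = 4/85 (A = 4/(-7 + 92) = 4/85 ≈ 0.047059)
V = 25 (V = ((2 - 4) - 3)**2 = (-2 - 3)**2 = (-5)**2 = 25)
J(v) = 625 (J(v) = 25**2 = 625)
J(A) + z = 625 - 16193 = -15568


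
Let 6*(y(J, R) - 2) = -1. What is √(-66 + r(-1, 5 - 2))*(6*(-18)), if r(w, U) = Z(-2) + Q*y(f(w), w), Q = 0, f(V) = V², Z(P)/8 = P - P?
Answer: -108*I*√66 ≈ -877.4*I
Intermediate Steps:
Z(P) = 0 (Z(P) = 8*(P - P) = 8*0 = 0)
y(J, R) = 11/6 (y(J, R) = 2 + (⅙)*(-1) = 2 - ⅙ = 11/6)
r(w, U) = 0 (r(w, U) = 0 + 0*(11/6) = 0 + 0 = 0)
√(-66 + r(-1, 5 - 2))*(6*(-18)) = √(-66 + 0)*(6*(-18)) = √(-66)*(-108) = (I*√66)*(-108) = -108*I*√66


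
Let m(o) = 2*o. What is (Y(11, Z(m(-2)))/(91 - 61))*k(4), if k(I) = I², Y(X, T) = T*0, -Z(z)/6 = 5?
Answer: 0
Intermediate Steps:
Z(z) = -30 (Z(z) = -6*5 = -30)
Y(X, T) = 0
(Y(11, Z(m(-2)))/(91 - 61))*k(4) = (0/(91 - 61))*4² = (0/30)*16 = ((1/30)*0)*16 = 0*16 = 0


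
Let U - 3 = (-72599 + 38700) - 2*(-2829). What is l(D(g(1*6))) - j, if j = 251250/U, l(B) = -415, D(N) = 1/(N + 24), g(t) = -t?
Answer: -5733760/14119 ≈ -406.10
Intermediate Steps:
U = -28238 (U = 3 + ((-72599 + 38700) - 2*(-2829)) = 3 + (-33899 + 5658) = 3 - 28241 = -28238)
D(N) = 1/(24 + N)
j = -125625/14119 (j = 251250/(-28238) = 251250*(-1/28238) = -125625/14119 ≈ -8.8976)
l(D(g(1*6))) - j = -415 - 1*(-125625/14119) = -415 + 125625/14119 = -5733760/14119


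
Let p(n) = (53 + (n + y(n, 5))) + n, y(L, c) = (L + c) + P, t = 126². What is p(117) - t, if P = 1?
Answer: -15466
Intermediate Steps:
t = 15876
y(L, c) = 1 + L + c (y(L, c) = (L + c) + 1 = 1 + L + c)
p(n) = 59 + 3*n (p(n) = (53 + (n + (1 + n + 5))) + n = (53 + (n + (6 + n))) + n = (53 + (6 + 2*n)) + n = (59 + 2*n) + n = 59 + 3*n)
p(117) - t = (59 + 3*117) - 1*15876 = (59 + 351) - 15876 = 410 - 15876 = -15466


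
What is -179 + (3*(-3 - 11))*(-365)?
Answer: 15151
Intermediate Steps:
-179 + (3*(-3 - 11))*(-365) = -179 + (3*(-14))*(-365) = -179 - 42*(-365) = -179 + 15330 = 15151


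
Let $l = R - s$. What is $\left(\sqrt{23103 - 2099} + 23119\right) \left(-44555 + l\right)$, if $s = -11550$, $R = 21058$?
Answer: $-276202693 - 23894 \sqrt{5251} \approx -2.7793 \cdot 10^{8}$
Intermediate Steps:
$l = 32608$ ($l = 21058 - -11550 = 21058 + 11550 = 32608$)
$\left(\sqrt{23103 - 2099} + 23119\right) \left(-44555 + l\right) = \left(\sqrt{23103 - 2099} + 23119\right) \left(-44555 + 32608\right) = \left(\sqrt{21004} + 23119\right) \left(-11947\right) = \left(2 \sqrt{5251} + 23119\right) \left(-11947\right) = \left(23119 + 2 \sqrt{5251}\right) \left(-11947\right) = -276202693 - 23894 \sqrt{5251}$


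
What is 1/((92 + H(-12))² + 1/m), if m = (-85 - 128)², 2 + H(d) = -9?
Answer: 45369/297666010 ≈ 0.00015242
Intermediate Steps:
H(d) = -11 (H(d) = -2 - 9 = -11)
m = 45369 (m = (-213)² = 45369)
1/((92 + H(-12))² + 1/m) = 1/((92 - 11)² + 1/45369) = 1/(81² + 1/45369) = 1/(6561 + 1/45369) = 1/(297666010/45369) = 45369/297666010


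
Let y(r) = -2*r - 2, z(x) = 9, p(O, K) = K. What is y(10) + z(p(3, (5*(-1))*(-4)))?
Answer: -13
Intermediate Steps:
y(r) = -2 - 2*r
y(10) + z(p(3, (5*(-1))*(-4))) = (-2 - 2*10) + 9 = (-2 - 20) + 9 = -22 + 9 = -13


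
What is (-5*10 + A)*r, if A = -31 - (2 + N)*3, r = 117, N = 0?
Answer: -10179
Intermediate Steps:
A = -37 (A = -31 - (2 + 0)*3 = -31 - 2*3 = -31 - 1*6 = -31 - 6 = -37)
(-5*10 + A)*r = (-5*10 - 37)*117 = (-50 - 37)*117 = -87*117 = -10179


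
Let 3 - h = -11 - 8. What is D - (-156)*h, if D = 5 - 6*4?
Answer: 3413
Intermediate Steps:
h = 22 (h = 3 - (-11 - 8) = 3 - 1*(-19) = 3 + 19 = 22)
D = -19 (D = 5 - 24 = -19)
D - (-156)*h = -19 - (-156)*22 = -19 - 156*(-22) = -19 + 3432 = 3413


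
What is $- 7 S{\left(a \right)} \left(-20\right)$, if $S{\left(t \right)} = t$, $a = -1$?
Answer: $-140$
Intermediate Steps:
$- 7 S{\left(a \right)} \left(-20\right) = \left(-7\right) \left(-1\right) \left(-20\right) = 7 \left(-20\right) = -140$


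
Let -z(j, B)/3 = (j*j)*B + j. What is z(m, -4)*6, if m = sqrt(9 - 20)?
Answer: -792 - 18*I*sqrt(11) ≈ -792.0 - 59.699*I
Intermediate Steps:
m = I*sqrt(11) (m = sqrt(-11) = I*sqrt(11) ≈ 3.3166*I)
z(j, B) = -3*j - 3*B*j**2 (z(j, B) = -3*((j*j)*B + j) = -3*(j**2*B + j) = -3*(B*j**2 + j) = -3*(j + B*j**2) = -3*j - 3*B*j**2)
z(m, -4)*6 = -3*I*sqrt(11)*(1 - 4*I*sqrt(11))*6 = -18*I*sqrt(11)*(1 - 4*I*sqrt(11))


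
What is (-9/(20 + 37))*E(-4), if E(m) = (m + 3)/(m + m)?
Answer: -3/152 ≈ -0.019737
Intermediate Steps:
E(m) = (3 + m)/(2*m) (E(m) = (3 + m)/((2*m)) = (3 + m)*(1/(2*m)) = (3 + m)/(2*m))
(-9/(20 + 37))*E(-4) = (-9/(20 + 37))*((1/2)*(3 - 4)/(-4)) = (-9/57)*((1/2)*(-1/4)*(-1)) = -9*1/57*(1/8) = -3/19*1/8 = -3/152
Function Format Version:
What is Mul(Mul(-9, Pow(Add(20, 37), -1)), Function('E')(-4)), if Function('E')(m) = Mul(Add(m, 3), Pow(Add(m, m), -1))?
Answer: Rational(-3, 152) ≈ -0.019737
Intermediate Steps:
Function('E')(m) = Mul(Rational(1, 2), Pow(m, -1), Add(3, m)) (Function('E')(m) = Mul(Add(3, m), Pow(Mul(2, m), -1)) = Mul(Add(3, m), Mul(Rational(1, 2), Pow(m, -1))) = Mul(Rational(1, 2), Pow(m, -1), Add(3, m)))
Mul(Mul(-9, Pow(Add(20, 37), -1)), Function('E')(-4)) = Mul(Mul(-9, Pow(Add(20, 37), -1)), Mul(Rational(1, 2), Pow(-4, -1), Add(3, -4))) = Mul(Mul(-9, Pow(57, -1)), Mul(Rational(1, 2), Rational(-1, 4), -1)) = Mul(Mul(-9, Rational(1, 57)), Rational(1, 8)) = Mul(Rational(-3, 19), Rational(1, 8)) = Rational(-3, 152)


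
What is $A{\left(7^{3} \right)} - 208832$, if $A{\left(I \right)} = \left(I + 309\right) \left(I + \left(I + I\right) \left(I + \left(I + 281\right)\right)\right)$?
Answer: $432526828$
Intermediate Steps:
$A{\left(I \right)} = \left(309 + I\right) \left(I + 2 I \left(281 + 2 I\right)\right)$ ($A{\left(I \right)} = \left(309 + I\right) \left(I + 2 I \left(I + \left(281 + I\right)\right)\right) = \left(309 + I\right) \left(I + 2 I \left(281 + 2 I\right)\right)$)
$A{\left(7^{3} \right)} - 208832 = 7^{3} \left(173967 + 4 \left(7^{3}\right)^{2} + 1799 \cdot 7^{3}\right) - 208832 = 343 \left(173967 + 4 \cdot 343^{2} + 1799 \cdot 343\right) - 208832 = 343 \left(173967 + 4 \cdot 117649 + 617057\right) - 208832 = 343 \left(173967 + 470596 + 617057\right) - 208832 = 343 \cdot 1261620 - 208832 = 432735660 - 208832 = 432526828$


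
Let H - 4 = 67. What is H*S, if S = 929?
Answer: 65959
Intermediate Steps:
H = 71 (H = 4 + 67 = 71)
H*S = 71*929 = 65959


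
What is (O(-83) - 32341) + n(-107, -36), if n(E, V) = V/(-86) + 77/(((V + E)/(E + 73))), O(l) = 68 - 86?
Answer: -18078213/559 ≈ -32340.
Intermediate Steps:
O(l) = -18
n(E, V) = -V/86 + 77*(73 + E)/(E + V) (n(E, V) = V*(-1/86) + 77/(((E + V)/(73 + E))) = -V/86 + 77/(((E + V)/(73 + E))) = -V/86 + 77*((73 + E)/(E + V)) = -V/86 + 77*(73 + E)/(E + V))
(O(-83) - 32341) + n(-107, -36) = (-18 - 32341) + (483406 - 1*(-36)² + 6622*(-107) - 1*(-107)*(-36))/(86*(-107 - 36)) = -32359 + (1/86)*(483406 - 1*1296 - 708554 - 3852)/(-143) = -32359 + (1/86)*(-1/143)*(483406 - 1296 - 708554 - 3852) = -32359 + (1/86)*(-1/143)*(-230296) = -32359 + 10468/559 = -18078213/559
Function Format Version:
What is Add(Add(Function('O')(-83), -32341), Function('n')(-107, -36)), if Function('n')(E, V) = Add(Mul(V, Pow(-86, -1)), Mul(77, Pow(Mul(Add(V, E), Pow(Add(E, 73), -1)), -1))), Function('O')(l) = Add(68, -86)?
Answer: Rational(-18078213, 559) ≈ -32340.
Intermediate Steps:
Function('O')(l) = -18
Function('n')(E, V) = Add(Mul(Rational(-1, 86), V), Mul(77, Pow(Add(E, V), -1), Add(73, E))) (Function('n')(E, V) = Add(Mul(V, Rational(-1, 86)), Mul(77, Pow(Mul(Add(E, V), Pow(Add(73, E), -1)), -1))) = Add(Mul(Rational(-1, 86), V), Mul(77, Pow(Mul(Pow(Add(73, E), -1), Add(E, V)), -1))) = Add(Mul(Rational(-1, 86), V), Mul(77, Mul(Pow(Add(E, V), -1), Add(73, E)))) = Add(Mul(Rational(-1, 86), V), Mul(77, Pow(Add(E, V), -1), Add(73, E))))
Add(Add(Function('O')(-83), -32341), Function('n')(-107, -36)) = Add(Add(-18, -32341), Mul(Rational(1, 86), Pow(Add(-107, -36), -1), Add(483406, Mul(-1, Pow(-36, 2)), Mul(6622, -107), Mul(-1, -107, -36)))) = Add(-32359, Mul(Rational(1, 86), Pow(-143, -1), Add(483406, Mul(-1, 1296), -708554, -3852))) = Add(-32359, Mul(Rational(1, 86), Rational(-1, 143), Add(483406, -1296, -708554, -3852))) = Add(-32359, Mul(Rational(1, 86), Rational(-1, 143), -230296)) = Add(-32359, Rational(10468, 559)) = Rational(-18078213, 559)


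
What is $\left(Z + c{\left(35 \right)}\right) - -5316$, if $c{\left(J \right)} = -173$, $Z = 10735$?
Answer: $15878$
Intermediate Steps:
$\left(Z + c{\left(35 \right)}\right) - -5316 = \left(10735 - 173\right) - -5316 = 10562 + 5316 = 15878$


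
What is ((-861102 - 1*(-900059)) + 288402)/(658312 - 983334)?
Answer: -327359/325022 ≈ -1.0072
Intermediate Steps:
((-861102 - 1*(-900059)) + 288402)/(658312 - 983334) = ((-861102 + 900059) + 288402)/(-325022) = (38957 + 288402)*(-1/325022) = 327359*(-1/325022) = -327359/325022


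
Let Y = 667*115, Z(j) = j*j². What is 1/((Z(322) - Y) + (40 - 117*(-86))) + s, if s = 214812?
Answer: 7157459581741/33319645 ≈ 2.1481e+5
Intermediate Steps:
Z(j) = j³
Y = 76705
1/((Z(322) - Y) + (40 - 117*(-86))) + s = 1/((322³ - 1*76705) + (40 - 117*(-86))) + 214812 = 1/((33386248 - 76705) + (40 + 10062)) + 214812 = 1/(33309543 + 10102) + 214812 = 1/33319645 + 214812 = 7157459581741/33319645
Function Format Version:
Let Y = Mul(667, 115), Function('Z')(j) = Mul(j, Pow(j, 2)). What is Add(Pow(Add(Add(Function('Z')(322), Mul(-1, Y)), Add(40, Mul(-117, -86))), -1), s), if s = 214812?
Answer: Rational(7157459581741, 33319645) ≈ 2.1481e+5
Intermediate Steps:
Function('Z')(j) = Pow(j, 3)
Y = 76705
Add(Pow(Add(Add(Function('Z')(322), Mul(-1, Y)), Add(40, Mul(-117, -86))), -1), s) = Add(Pow(Add(Add(Pow(322, 3), Mul(-1, 76705)), Add(40, Mul(-117, -86))), -1), 214812) = Add(Pow(Add(Add(33386248, -76705), Add(40, 10062)), -1), 214812) = Add(Pow(Add(33309543, 10102), -1), 214812) = Add(Pow(33319645, -1), 214812) = Add(Rational(1, 33319645), 214812) = Rational(7157459581741, 33319645)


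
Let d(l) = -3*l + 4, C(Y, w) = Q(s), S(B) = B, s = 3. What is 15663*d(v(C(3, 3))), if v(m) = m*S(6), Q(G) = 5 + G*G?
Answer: -3884424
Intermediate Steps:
Q(G) = 5 + G²
C(Y, w) = 14 (C(Y, w) = 5 + 3² = 5 + 9 = 14)
v(m) = 6*m (v(m) = m*6 = 6*m)
d(l) = 4 - 3*l
15663*d(v(C(3, 3))) = 15663*(4 - 18*14) = 15663*(4 - 3*84) = 15663*(4 - 252) = 15663*(-248) = -3884424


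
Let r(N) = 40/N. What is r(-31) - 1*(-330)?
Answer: 10190/31 ≈ 328.71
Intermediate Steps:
r(-31) - 1*(-330) = 40/(-31) - 1*(-330) = 40*(-1/31) + 330 = -40/31 + 330 = 10190/31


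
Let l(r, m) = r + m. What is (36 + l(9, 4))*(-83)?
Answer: -4067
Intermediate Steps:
l(r, m) = m + r
(36 + l(9, 4))*(-83) = (36 + (4 + 9))*(-83) = (36 + 13)*(-83) = 49*(-83) = -4067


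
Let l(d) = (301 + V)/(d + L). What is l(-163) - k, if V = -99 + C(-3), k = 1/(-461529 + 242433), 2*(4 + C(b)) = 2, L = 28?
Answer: -4844441/3286440 ≈ -1.4741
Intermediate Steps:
C(b) = -3 (C(b) = -4 + (½)*2 = -4 + 1 = -3)
k = -1/219096 (k = 1/(-219096) = -1/219096 ≈ -4.5642e-6)
V = -102 (V = -99 - 3 = -102)
l(d) = 199/(28 + d) (l(d) = (301 - 102)/(d + 28) = 199/(28 + d))
l(-163) - k = 199/(28 - 163) - 1*(-1/219096) = 199/(-135) + 1/219096 = 199*(-1/135) + 1/219096 = -199/135 + 1/219096 = -4844441/3286440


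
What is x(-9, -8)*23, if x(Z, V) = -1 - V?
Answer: 161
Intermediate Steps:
x(-9, -8)*23 = (-1 - 1*(-8))*23 = (-1 + 8)*23 = 7*23 = 161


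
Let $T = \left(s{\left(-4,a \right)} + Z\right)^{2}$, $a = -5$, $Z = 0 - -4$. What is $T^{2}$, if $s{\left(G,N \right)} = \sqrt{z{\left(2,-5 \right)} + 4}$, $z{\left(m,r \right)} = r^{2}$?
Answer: $\left(4 + \sqrt{29}\right)^{4} \approx 7758.3$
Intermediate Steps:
$Z = 4$ ($Z = 0 + 4 = 4$)
$s{\left(G,N \right)} = \sqrt{29}$ ($s{\left(G,N \right)} = \sqrt{\left(-5\right)^{2} + 4} = \sqrt{25 + 4} = \sqrt{29}$)
$T = \left(4 + \sqrt{29}\right)^{2}$ ($T = \left(\sqrt{29} + 4\right)^{2} = \left(4 + \sqrt{29}\right)^{2} \approx 88.081$)
$T^{2} = \left(\left(4 + \sqrt{29}\right)^{2}\right)^{2} = \left(4 + \sqrt{29}\right)^{4}$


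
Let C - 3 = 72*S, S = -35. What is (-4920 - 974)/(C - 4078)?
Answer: 5894/6595 ≈ 0.89371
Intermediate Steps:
C = -2517 (C = 3 + 72*(-35) = 3 - 2520 = -2517)
(-4920 - 974)/(C - 4078) = (-4920 - 974)/(-2517 - 4078) = -5894/(-6595) = -5894*(-1/6595) = 5894/6595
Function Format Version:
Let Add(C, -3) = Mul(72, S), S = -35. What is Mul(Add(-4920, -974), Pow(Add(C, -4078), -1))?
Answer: Rational(5894, 6595) ≈ 0.89371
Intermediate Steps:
C = -2517 (C = Add(3, Mul(72, -35)) = Add(3, -2520) = -2517)
Mul(Add(-4920, -974), Pow(Add(C, -4078), -1)) = Mul(Add(-4920, -974), Pow(Add(-2517, -4078), -1)) = Mul(-5894, Pow(-6595, -1)) = Mul(-5894, Rational(-1, 6595)) = Rational(5894, 6595)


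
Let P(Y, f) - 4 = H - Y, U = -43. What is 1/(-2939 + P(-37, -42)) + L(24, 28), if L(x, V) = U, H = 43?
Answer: -122766/2855 ≈ -43.000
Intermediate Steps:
L(x, V) = -43
P(Y, f) = 47 - Y (P(Y, f) = 4 + (43 - Y) = 47 - Y)
1/(-2939 + P(-37, -42)) + L(24, 28) = 1/(-2939 + (47 - 1*(-37))) - 43 = 1/(-2939 + (47 + 37)) - 43 = 1/(-2939 + 84) - 43 = 1/(-2855) - 43 = -1/2855 - 43 = -122766/2855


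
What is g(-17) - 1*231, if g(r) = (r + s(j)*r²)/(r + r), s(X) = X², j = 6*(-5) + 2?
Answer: -13789/2 ≈ -6894.5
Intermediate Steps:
j = -28 (j = -30 + 2 = -28)
g(r) = (r + 784*r²)/(2*r) (g(r) = (r + (-28)²*r²)/(r + r) = (r + 784*r²)/((2*r)) = (r + 784*r²)*(1/(2*r)) = (r + 784*r²)/(2*r))
g(-17) - 1*231 = (½ + 392*(-17)) - 1*231 = (½ - 6664) - 231 = -13327/2 - 231 = -13789/2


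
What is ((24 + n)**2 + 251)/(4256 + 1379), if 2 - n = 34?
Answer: 9/161 ≈ 0.055901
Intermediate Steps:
n = -32 (n = 2 - 1*34 = 2 - 34 = -32)
((24 + n)**2 + 251)/(4256 + 1379) = ((24 - 32)**2 + 251)/(4256 + 1379) = ((-8)**2 + 251)/5635 = (64 + 251)*(1/5635) = 315*(1/5635) = 9/161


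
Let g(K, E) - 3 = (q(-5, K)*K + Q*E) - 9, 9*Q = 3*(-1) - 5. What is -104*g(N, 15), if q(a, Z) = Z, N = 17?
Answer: -84136/3 ≈ -28045.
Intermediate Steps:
Q = -8/9 (Q = (3*(-1) - 5)/9 = (-3 - 5)/9 = (1/9)*(-8) = -8/9 ≈ -0.88889)
g(K, E) = -6 + K**2 - 8*E/9 (g(K, E) = 3 + ((K*K - 8*E/9) - 9) = 3 + ((K**2 - 8*E/9) - 9) = 3 + (-9 + K**2 - 8*E/9) = -6 + K**2 - 8*E/9)
-104*g(N, 15) = -104*(-6 + 17**2 - 8/9*15) = -104*(-6 + 289 - 40/3) = -104*809/3 = -84136/3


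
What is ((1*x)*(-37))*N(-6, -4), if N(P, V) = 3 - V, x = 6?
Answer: -1554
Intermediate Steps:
((1*x)*(-37))*N(-6, -4) = ((1*6)*(-37))*(3 - 1*(-4)) = (6*(-37))*(3 + 4) = -222*7 = -1554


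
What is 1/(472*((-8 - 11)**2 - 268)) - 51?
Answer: -2238695/43896 ≈ -51.000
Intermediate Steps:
1/(472*((-8 - 11)**2 - 268)) - 51 = 1/(472*((-19)**2 - 268)) - 51 = 1/(472*(361 - 268)) - 51 = (1/472)/93 - 51 = (1/472)*(1/93) - 51 = 1/43896 - 51 = -2238695/43896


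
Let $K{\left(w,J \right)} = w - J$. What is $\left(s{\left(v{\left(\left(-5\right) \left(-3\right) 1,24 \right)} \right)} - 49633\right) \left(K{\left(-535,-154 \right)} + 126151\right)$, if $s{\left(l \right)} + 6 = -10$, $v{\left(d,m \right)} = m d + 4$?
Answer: $-6244354730$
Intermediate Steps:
$v{\left(d,m \right)} = 4 + d m$ ($v{\left(d,m \right)} = d m + 4 = 4 + d m$)
$s{\left(l \right)} = -16$ ($s{\left(l \right)} = -6 - 10 = -16$)
$\left(s{\left(v{\left(\left(-5\right) \left(-3\right) 1,24 \right)} \right)} - 49633\right) \left(K{\left(-535,-154 \right)} + 126151\right) = \left(-16 - 49633\right) \left(\left(-535 - -154\right) + 126151\right) = - 49649 \left(\left(-535 + 154\right) + 126151\right) = - 49649 \left(-381 + 126151\right) = \left(-49649\right) 125770 = -6244354730$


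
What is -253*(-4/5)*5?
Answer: 1012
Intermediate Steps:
-253*(-4/5)*5 = -253*(-4*1/5)*5 = -(-1012)*5/5 = -253*(-4) = 1012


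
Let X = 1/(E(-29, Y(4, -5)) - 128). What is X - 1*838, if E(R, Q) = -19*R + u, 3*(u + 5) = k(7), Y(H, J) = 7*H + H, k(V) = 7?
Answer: -1056715/1261 ≈ -838.00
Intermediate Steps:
Y(H, J) = 8*H
u = -8/3 (u = -5 + (1/3)*7 = -5 + 7/3 = -8/3 ≈ -2.6667)
E(R, Q) = -8/3 - 19*R (E(R, Q) = -19*R - 8/3 = -8/3 - 19*R)
X = 3/1261 (X = 1/((-8/3 - 19*(-29)) - 128) = 1/((-8/3 + 551) - 128) = 1/(1645/3 - 128) = 1/(1261/3) = 3/1261 ≈ 0.0023791)
X - 1*838 = 3/1261 - 1*838 = 3/1261 - 838 = -1056715/1261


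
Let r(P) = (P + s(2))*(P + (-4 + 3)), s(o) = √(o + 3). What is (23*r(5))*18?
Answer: 8280 + 1656*√5 ≈ 11983.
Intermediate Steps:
s(o) = √(3 + o)
r(P) = (-1 + P)*(P + √5) (r(P) = (P + √(3 + 2))*(P + (-4 + 3)) = (P + √5)*(P - 1) = (P + √5)*(-1 + P) = (-1 + P)*(P + √5))
(23*r(5))*18 = (23*(5² - 1*5 - √5 + 5*√5))*18 = (23*(25 - 5 - √5 + 5*√5))*18 = (23*(20 + 4*√5))*18 = (460 + 92*√5)*18 = 8280 + 1656*√5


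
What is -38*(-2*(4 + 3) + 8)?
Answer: 228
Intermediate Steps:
-38*(-2*(4 + 3) + 8) = -38*(-2*7 + 8) = -38*(-14 + 8) = -38*(-6) = 228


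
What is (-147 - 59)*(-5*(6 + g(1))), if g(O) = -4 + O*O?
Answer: 3090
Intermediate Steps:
g(O) = -4 + O²
(-147 - 59)*(-5*(6 + g(1))) = (-147 - 59)*(-5*(6 + (-4 + 1²))) = -(-1030)*(6 + (-4 + 1)) = -(-1030)*(6 - 3) = -(-1030)*3 = -206*(-15) = 3090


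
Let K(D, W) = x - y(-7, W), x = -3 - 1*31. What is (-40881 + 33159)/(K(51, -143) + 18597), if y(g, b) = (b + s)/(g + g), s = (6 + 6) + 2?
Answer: -8316/19981 ≈ -0.41620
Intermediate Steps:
s = 14 (s = 12 + 2 = 14)
x = -34 (x = -3 - 31 = -34)
y(g, b) = (14 + b)/(2*g) (y(g, b) = (b + 14)/(g + g) = (14 + b)/((2*g)) = (14 + b)*(1/(2*g)) = (14 + b)/(2*g))
K(D, W) = -33 + W/14 (K(D, W) = -34 - (14 + W)/(2*(-7)) = -34 - (-1)*(14 + W)/(2*7) = -34 - (-1 - W/14) = -34 + (1 + W/14) = -33 + W/14)
(-40881 + 33159)/(K(51, -143) + 18597) = (-40881 + 33159)/((-33 + (1/14)*(-143)) + 18597) = -7722/((-33 - 143/14) + 18597) = -7722/(-605/14 + 18597) = -7722/259753/14 = -7722*14/259753 = -8316/19981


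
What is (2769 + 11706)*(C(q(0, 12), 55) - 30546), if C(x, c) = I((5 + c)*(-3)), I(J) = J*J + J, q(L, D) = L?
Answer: 24231150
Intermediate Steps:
I(J) = J + J² (I(J) = J² + J = J + J²)
C(x, c) = (-15 - 3*c)*(-14 - 3*c) (C(x, c) = ((5 + c)*(-3))*(1 + (5 + c)*(-3)) = (-15 - 3*c)*(1 + (-15 - 3*c)) = (-15 - 3*c)*(-14 - 3*c))
(2769 + 11706)*(C(q(0, 12), 55) - 30546) = (2769 + 11706)*(3*(5 + 55)*(14 + 3*55) - 30546) = 14475*(3*60*(14 + 165) - 30546) = 14475*(3*60*179 - 30546) = 14475*(32220 - 30546) = 14475*1674 = 24231150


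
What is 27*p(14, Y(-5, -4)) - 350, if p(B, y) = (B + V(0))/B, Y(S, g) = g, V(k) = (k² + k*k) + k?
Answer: -323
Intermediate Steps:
V(k) = k + 2*k² (V(k) = (k² + k²) + k = 2*k² + k = k + 2*k²)
p(B, y) = 1 (p(B, y) = (B + 0*(1 + 2*0))/B = (B + 0*(1 + 0))/B = (B + 0*1)/B = (B + 0)/B = B/B = 1)
27*p(14, Y(-5, -4)) - 350 = 27*1 - 350 = 27 - 350 = -323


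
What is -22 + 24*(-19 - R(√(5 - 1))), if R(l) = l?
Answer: -526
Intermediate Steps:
-22 + 24*(-19 - R(√(5 - 1))) = -22 + 24*(-19 - √(5 - 1)) = -22 + 24*(-19 - √4) = -22 + 24*(-19 - 1*2) = -22 + 24*(-19 - 2) = -22 + 24*(-21) = -22 - 504 = -526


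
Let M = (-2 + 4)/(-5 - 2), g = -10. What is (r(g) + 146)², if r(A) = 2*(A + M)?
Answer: 770884/49 ≈ 15732.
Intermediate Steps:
M = -2/7 (M = 2/(-7) = 2*(-⅐) = -2/7 ≈ -0.28571)
r(A) = -4/7 + 2*A (r(A) = 2*(A - 2/7) = 2*(-2/7 + A) = -4/7 + 2*A)
(r(g) + 146)² = ((-4/7 + 2*(-10)) + 146)² = ((-4/7 - 20) + 146)² = (-144/7 + 146)² = (878/7)² = 770884/49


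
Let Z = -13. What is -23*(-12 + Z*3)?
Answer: 1173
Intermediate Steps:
-23*(-12 + Z*3) = -23*(-12 - 13*3) = -23*(-12 - 39) = -23*(-51) = 1173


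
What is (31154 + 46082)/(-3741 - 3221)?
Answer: -38618/3481 ≈ -11.094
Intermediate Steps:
(31154 + 46082)/(-3741 - 3221) = 77236/(-6962) = 77236*(-1/6962) = -38618/3481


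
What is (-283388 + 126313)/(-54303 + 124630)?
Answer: -157075/70327 ≈ -2.2335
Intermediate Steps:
(-283388 + 126313)/(-54303 + 124630) = -157075/70327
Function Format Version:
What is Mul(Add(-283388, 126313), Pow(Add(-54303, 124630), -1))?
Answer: Rational(-157075, 70327) ≈ -2.2335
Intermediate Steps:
Mul(Add(-283388, 126313), Pow(Add(-54303, 124630), -1)) = Mul(-157075, Pow(70327, -1)) = Mul(-157075, Rational(1, 70327)) = Rational(-157075, 70327)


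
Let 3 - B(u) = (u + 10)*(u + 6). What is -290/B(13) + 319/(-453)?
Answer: -3538/98301 ≈ -0.035991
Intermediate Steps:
B(u) = 3 - (6 + u)*(10 + u) (B(u) = 3 - (u + 10)*(u + 6) = 3 - (10 + u)*(6 + u) = 3 - (6 + u)*(10 + u))
-290/B(13) + 319/(-453) = -290/(-57 - 1*13² - 16*13) + 319/(-453) = -290/(-57 - 1*169 - 208) + 319*(-1/453) = -290/(-57 - 169 - 208) - 319/453 = -290/(-434) - 319/453 = -290*(-1/434) - 319/453 = 145/217 - 319/453 = -3538/98301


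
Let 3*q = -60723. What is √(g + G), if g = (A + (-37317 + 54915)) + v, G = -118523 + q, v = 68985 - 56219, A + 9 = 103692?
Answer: I*√4717 ≈ 68.68*I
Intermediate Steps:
A = 103683 (A = -9 + 103692 = 103683)
q = -20241 (q = (⅓)*(-60723) = -20241)
v = 12766
G = -138764 (G = -118523 - 20241 = -138764)
g = 134047 (g = (103683 + (-37317 + 54915)) + 12766 = (103683 + 17598) + 12766 = 121281 + 12766 = 134047)
√(g + G) = √(134047 - 138764) = √(-4717) = I*√4717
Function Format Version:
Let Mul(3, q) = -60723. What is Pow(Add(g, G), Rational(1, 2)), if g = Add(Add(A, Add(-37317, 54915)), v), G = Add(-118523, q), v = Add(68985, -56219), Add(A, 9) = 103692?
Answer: Mul(I, Pow(4717, Rational(1, 2))) ≈ Mul(68.680, I)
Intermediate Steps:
A = 103683 (A = Add(-9, 103692) = 103683)
q = -20241 (q = Mul(Rational(1, 3), -60723) = -20241)
v = 12766
G = -138764 (G = Add(-118523, -20241) = -138764)
g = 134047 (g = Add(Add(103683, Add(-37317, 54915)), 12766) = Add(Add(103683, 17598), 12766) = Add(121281, 12766) = 134047)
Pow(Add(g, G), Rational(1, 2)) = Pow(Add(134047, -138764), Rational(1, 2)) = Pow(-4717, Rational(1, 2)) = Mul(I, Pow(4717, Rational(1, 2)))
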